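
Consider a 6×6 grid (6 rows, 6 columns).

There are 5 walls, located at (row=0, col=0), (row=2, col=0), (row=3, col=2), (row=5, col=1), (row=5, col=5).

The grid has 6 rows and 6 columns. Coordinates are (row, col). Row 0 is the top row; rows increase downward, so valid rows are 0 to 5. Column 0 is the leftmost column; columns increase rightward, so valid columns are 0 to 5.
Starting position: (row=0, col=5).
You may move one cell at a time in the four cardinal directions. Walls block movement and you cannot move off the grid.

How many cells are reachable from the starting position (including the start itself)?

BFS flood-fill from (row=0, col=5):
  Distance 0: (row=0, col=5)
  Distance 1: (row=0, col=4), (row=1, col=5)
  Distance 2: (row=0, col=3), (row=1, col=4), (row=2, col=5)
  Distance 3: (row=0, col=2), (row=1, col=3), (row=2, col=4), (row=3, col=5)
  Distance 4: (row=0, col=1), (row=1, col=2), (row=2, col=3), (row=3, col=4), (row=4, col=5)
  Distance 5: (row=1, col=1), (row=2, col=2), (row=3, col=3), (row=4, col=4)
  Distance 6: (row=1, col=0), (row=2, col=1), (row=4, col=3), (row=5, col=4)
  Distance 7: (row=3, col=1), (row=4, col=2), (row=5, col=3)
  Distance 8: (row=3, col=0), (row=4, col=1), (row=5, col=2)
  Distance 9: (row=4, col=0)
  Distance 10: (row=5, col=0)
Total reachable: 31 (grid has 31 open cells total)

Answer: Reachable cells: 31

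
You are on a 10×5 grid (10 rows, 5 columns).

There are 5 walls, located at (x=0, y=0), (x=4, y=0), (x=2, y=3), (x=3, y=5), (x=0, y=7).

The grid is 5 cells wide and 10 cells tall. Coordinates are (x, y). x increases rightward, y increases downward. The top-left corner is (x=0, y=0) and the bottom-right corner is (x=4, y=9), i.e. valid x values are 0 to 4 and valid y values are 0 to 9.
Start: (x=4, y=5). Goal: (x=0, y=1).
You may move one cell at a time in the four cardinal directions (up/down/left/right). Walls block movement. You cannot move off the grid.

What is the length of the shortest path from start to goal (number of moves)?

Answer: Shortest path length: 8

Derivation:
BFS from (x=4, y=5) until reaching (x=0, y=1):
  Distance 0: (x=4, y=5)
  Distance 1: (x=4, y=4), (x=4, y=6)
  Distance 2: (x=4, y=3), (x=3, y=4), (x=3, y=6), (x=4, y=7)
  Distance 3: (x=4, y=2), (x=3, y=3), (x=2, y=4), (x=2, y=6), (x=3, y=7), (x=4, y=8)
  Distance 4: (x=4, y=1), (x=3, y=2), (x=1, y=4), (x=2, y=5), (x=1, y=6), (x=2, y=7), (x=3, y=8), (x=4, y=9)
  Distance 5: (x=3, y=1), (x=2, y=2), (x=1, y=3), (x=0, y=4), (x=1, y=5), (x=0, y=6), (x=1, y=7), (x=2, y=8), (x=3, y=9)
  Distance 6: (x=3, y=0), (x=2, y=1), (x=1, y=2), (x=0, y=3), (x=0, y=5), (x=1, y=8), (x=2, y=9)
  Distance 7: (x=2, y=0), (x=1, y=1), (x=0, y=2), (x=0, y=8), (x=1, y=9)
  Distance 8: (x=1, y=0), (x=0, y=1), (x=0, y=9)  <- goal reached here
One shortest path (8 moves): (x=4, y=5) -> (x=4, y=4) -> (x=3, y=4) -> (x=2, y=4) -> (x=1, y=4) -> (x=0, y=4) -> (x=0, y=3) -> (x=0, y=2) -> (x=0, y=1)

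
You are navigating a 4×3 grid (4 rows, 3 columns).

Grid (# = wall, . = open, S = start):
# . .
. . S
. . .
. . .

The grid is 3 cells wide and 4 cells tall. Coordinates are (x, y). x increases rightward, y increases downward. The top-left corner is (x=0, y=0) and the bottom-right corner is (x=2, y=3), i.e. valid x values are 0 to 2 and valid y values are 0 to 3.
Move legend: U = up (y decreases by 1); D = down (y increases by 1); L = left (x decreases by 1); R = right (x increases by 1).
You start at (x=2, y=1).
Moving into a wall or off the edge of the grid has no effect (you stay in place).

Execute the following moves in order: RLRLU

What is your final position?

Answer: Final position: (x=1, y=0)

Derivation:
Start: (x=2, y=1)
  R (right): blocked, stay at (x=2, y=1)
  L (left): (x=2, y=1) -> (x=1, y=1)
  R (right): (x=1, y=1) -> (x=2, y=1)
  L (left): (x=2, y=1) -> (x=1, y=1)
  U (up): (x=1, y=1) -> (x=1, y=0)
Final: (x=1, y=0)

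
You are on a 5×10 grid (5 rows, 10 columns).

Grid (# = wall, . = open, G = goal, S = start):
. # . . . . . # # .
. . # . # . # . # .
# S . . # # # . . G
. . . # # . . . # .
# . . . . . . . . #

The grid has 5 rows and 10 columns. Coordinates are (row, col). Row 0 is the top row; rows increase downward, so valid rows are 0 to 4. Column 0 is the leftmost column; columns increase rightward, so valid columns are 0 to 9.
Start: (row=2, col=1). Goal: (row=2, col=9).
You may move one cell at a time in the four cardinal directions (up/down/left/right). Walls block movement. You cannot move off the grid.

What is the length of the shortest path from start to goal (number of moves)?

Answer: Shortest path length: 12

Derivation:
BFS from (row=2, col=1) until reaching (row=2, col=9):
  Distance 0: (row=2, col=1)
  Distance 1: (row=1, col=1), (row=2, col=2), (row=3, col=1)
  Distance 2: (row=1, col=0), (row=2, col=3), (row=3, col=0), (row=3, col=2), (row=4, col=1)
  Distance 3: (row=0, col=0), (row=1, col=3), (row=4, col=2)
  Distance 4: (row=0, col=3), (row=4, col=3)
  Distance 5: (row=0, col=2), (row=0, col=4), (row=4, col=4)
  Distance 6: (row=0, col=5), (row=4, col=5)
  Distance 7: (row=0, col=6), (row=1, col=5), (row=3, col=5), (row=4, col=6)
  Distance 8: (row=3, col=6), (row=4, col=7)
  Distance 9: (row=3, col=7), (row=4, col=8)
  Distance 10: (row=2, col=7)
  Distance 11: (row=1, col=7), (row=2, col=8)
  Distance 12: (row=2, col=9)  <- goal reached here
One shortest path (12 moves): (row=2, col=1) -> (row=2, col=2) -> (row=3, col=2) -> (row=4, col=2) -> (row=4, col=3) -> (row=4, col=4) -> (row=4, col=5) -> (row=4, col=6) -> (row=4, col=7) -> (row=3, col=7) -> (row=2, col=7) -> (row=2, col=8) -> (row=2, col=9)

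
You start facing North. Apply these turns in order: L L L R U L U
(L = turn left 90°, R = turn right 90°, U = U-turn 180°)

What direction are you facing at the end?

Answer: Final heading: East

Derivation:
Start: North
  L (left (90° counter-clockwise)) -> West
  L (left (90° counter-clockwise)) -> South
  L (left (90° counter-clockwise)) -> East
  R (right (90° clockwise)) -> South
  U (U-turn (180°)) -> North
  L (left (90° counter-clockwise)) -> West
  U (U-turn (180°)) -> East
Final: East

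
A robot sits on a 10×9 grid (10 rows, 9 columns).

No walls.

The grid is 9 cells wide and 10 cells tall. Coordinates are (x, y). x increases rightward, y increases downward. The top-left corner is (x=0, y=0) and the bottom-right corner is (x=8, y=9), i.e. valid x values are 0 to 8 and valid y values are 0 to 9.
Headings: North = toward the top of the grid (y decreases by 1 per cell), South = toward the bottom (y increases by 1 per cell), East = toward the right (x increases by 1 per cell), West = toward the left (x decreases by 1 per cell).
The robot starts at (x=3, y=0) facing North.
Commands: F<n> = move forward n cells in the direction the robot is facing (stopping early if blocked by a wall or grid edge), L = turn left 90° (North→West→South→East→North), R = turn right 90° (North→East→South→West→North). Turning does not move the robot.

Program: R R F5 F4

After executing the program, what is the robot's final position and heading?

Answer: Final position: (x=3, y=9), facing South

Derivation:
Start: (x=3, y=0), facing North
  R: turn right, now facing East
  R: turn right, now facing South
  F5: move forward 5, now at (x=3, y=5)
  F4: move forward 4, now at (x=3, y=9)
Final: (x=3, y=9), facing South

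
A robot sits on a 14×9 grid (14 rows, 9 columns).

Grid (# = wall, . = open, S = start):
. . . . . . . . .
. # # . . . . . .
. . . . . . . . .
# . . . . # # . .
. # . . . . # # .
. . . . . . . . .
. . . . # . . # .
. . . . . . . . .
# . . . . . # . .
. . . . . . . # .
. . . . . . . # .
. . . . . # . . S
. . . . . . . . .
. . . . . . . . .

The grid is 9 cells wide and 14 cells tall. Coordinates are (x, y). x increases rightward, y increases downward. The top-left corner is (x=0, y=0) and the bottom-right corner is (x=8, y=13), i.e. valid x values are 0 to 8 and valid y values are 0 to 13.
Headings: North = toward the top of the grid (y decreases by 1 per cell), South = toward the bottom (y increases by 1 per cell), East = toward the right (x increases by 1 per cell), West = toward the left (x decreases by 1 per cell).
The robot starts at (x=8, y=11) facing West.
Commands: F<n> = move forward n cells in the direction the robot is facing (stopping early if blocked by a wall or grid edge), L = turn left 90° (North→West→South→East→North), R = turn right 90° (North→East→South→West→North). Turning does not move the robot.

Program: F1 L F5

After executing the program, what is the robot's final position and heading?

Start: (x=8, y=11), facing West
  F1: move forward 1, now at (x=7, y=11)
  L: turn left, now facing South
  F5: move forward 2/5 (blocked), now at (x=7, y=13)
Final: (x=7, y=13), facing South

Answer: Final position: (x=7, y=13), facing South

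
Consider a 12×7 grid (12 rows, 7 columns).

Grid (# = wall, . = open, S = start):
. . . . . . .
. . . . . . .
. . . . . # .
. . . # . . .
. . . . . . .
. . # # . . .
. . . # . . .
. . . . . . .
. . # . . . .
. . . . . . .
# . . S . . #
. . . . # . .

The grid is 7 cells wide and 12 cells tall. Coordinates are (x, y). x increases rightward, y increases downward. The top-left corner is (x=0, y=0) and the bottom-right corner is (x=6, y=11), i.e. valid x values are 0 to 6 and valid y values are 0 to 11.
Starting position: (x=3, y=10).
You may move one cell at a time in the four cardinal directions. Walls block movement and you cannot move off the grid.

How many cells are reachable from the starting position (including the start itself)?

BFS flood-fill from (x=3, y=10):
  Distance 0: (x=3, y=10)
  Distance 1: (x=3, y=9), (x=2, y=10), (x=4, y=10), (x=3, y=11)
  Distance 2: (x=3, y=8), (x=2, y=9), (x=4, y=9), (x=1, y=10), (x=5, y=10), (x=2, y=11)
  Distance 3: (x=3, y=7), (x=4, y=8), (x=1, y=9), (x=5, y=9), (x=1, y=11), (x=5, y=11)
  Distance 4: (x=2, y=7), (x=4, y=7), (x=1, y=8), (x=5, y=8), (x=0, y=9), (x=6, y=9), (x=0, y=11), (x=6, y=11)
  Distance 5: (x=2, y=6), (x=4, y=6), (x=1, y=7), (x=5, y=7), (x=0, y=8), (x=6, y=8)
  Distance 6: (x=4, y=5), (x=1, y=6), (x=5, y=6), (x=0, y=7), (x=6, y=7)
  Distance 7: (x=4, y=4), (x=1, y=5), (x=5, y=5), (x=0, y=6), (x=6, y=6)
  Distance 8: (x=4, y=3), (x=1, y=4), (x=3, y=4), (x=5, y=4), (x=0, y=5), (x=6, y=5)
  Distance 9: (x=4, y=2), (x=1, y=3), (x=5, y=3), (x=0, y=4), (x=2, y=4), (x=6, y=4)
  Distance 10: (x=4, y=1), (x=1, y=2), (x=3, y=2), (x=0, y=3), (x=2, y=3), (x=6, y=3)
  Distance 11: (x=4, y=0), (x=1, y=1), (x=3, y=1), (x=5, y=1), (x=0, y=2), (x=2, y=2), (x=6, y=2)
  Distance 12: (x=1, y=0), (x=3, y=0), (x=5, y=0), (x=0, y=1), (x=2, y=1), (x=6, y=1)
  Distance 13: (x=0, y=0), (x=2, y=0), (x=6, y=0)
Total reachable: 75 (grid has 75 open cells total)

Answer: Reachable cells: 75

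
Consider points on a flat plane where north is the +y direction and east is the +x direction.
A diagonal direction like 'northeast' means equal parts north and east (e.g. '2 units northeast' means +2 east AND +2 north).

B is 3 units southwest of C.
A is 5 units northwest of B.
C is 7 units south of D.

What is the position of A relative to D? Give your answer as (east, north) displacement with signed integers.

Place D at the origin (east=0, north=0).
  C is 7 units south of D: delta (east=+0, north=-7); C at (east=0, north=-7).
  B is 3 units southwest of C: delta (east=-3, north=-3); B at (east=-3, north=-10).
  A is 5 units northwest of B: delta (east=-5, north=+5); A at (east=-8, north=-5).
Therefore A relative to D: (east=-8, north=-5).

Answer: A is at (east=-8, north=-5) relative to D.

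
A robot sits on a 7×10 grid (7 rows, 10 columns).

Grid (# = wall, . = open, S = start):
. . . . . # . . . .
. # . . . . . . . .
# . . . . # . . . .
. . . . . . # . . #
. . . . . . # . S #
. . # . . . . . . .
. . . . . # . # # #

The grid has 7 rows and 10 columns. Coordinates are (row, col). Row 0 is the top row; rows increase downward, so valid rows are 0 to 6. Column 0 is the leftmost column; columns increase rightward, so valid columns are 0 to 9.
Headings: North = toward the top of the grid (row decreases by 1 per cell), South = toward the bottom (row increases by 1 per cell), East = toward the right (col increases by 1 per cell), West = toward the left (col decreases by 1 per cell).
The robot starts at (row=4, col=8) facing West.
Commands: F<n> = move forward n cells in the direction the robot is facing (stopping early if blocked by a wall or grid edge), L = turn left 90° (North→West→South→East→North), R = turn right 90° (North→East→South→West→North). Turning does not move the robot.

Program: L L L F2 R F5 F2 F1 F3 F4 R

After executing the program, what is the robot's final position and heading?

Answer: Final position: (row=2, col=9), facing South

Derivation:
Start: (row=4, col=8), facing West
  L: turn left, now facing South
  L: turn left, now facing East
  L: turn left, now facing North
  F2: move forward 2, now at (row=2, col=8)
  R: turn right, now facing East
  F5: move forward 1/5 (blocked), now at (row=2, col=9)
  F2: move forward 0/2 (blocked), now at (row=2, col=9)
  F1: move forward 0/1 (blocked), now at (row=2, col=9)
  F3: move forward 0/3 (blocked), now at (row=2, col=9)
  F4: move forward 0/4 (blocked), now at (row=2, col=9)
  R: turn right, now facing South
Final: (row=2, col=9), facing South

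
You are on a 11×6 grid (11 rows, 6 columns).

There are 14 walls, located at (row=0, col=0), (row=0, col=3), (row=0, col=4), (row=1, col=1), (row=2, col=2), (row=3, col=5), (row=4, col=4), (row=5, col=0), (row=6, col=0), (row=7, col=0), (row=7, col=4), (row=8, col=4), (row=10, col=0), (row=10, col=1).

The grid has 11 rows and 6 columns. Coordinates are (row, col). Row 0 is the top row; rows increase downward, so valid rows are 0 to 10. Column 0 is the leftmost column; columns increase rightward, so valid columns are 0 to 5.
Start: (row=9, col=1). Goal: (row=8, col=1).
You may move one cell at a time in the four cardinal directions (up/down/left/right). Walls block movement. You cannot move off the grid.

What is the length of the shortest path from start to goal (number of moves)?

BFS from (row=9, col=1) until reaching (row=8, col=1):
  Distance 0: (row=9, col=1)
  Distance 1: (row=8, col=1), (row=9, col=0), (row=9, col=2)  <- goal reached here
One shortest path (1 moves): (row=9, col=1) -> (row=8, col=1)

Answer: Shortest path length: 1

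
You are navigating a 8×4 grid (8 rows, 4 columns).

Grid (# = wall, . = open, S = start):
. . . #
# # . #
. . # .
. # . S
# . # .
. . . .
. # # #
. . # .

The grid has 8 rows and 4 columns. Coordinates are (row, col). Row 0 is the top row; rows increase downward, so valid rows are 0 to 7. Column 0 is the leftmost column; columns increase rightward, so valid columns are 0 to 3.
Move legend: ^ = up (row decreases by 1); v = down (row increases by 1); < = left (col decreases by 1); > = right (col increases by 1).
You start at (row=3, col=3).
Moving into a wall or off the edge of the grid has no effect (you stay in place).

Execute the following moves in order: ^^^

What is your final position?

Answer: Final position: (row=2, col=3)

Derivation:
Start: (row=3, col=3)
  ^ (up): (row=3, col=3) -> (row=2, col=3)
  ^ (up): blocked, stay at (row=2, col=3)
  ^ (up): blocked, stay at (row=2, col=3)
Final: (row=2, col=3)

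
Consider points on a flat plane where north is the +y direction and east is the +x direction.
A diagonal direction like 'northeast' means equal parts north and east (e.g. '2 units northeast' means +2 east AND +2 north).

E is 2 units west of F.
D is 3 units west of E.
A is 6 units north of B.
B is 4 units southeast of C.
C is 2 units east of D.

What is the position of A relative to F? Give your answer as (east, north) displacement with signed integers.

Place F at the origin (east=0, north=0).
  E is 2 units west of F: delta (east=-2, north=+0); E at (east=-2, north=0).
  D is 3 units west of E: delta (east=-3, north=+0); D at (east=-5, north=0).
  C is 2 units east of D: delta (east=+2, north=+0); C at (east=-3, north=0).
  B is 4 units southeast of C: delta (east=+4, north=-4); B at (east=1, north=-4).
  A is 6 units north of B: delta (east=+0, north=+6); A at (east=1, north=2).
Therefore A relative to F: (east=1, north=2).

Answer: A is at (east=1, north=2) relative to F.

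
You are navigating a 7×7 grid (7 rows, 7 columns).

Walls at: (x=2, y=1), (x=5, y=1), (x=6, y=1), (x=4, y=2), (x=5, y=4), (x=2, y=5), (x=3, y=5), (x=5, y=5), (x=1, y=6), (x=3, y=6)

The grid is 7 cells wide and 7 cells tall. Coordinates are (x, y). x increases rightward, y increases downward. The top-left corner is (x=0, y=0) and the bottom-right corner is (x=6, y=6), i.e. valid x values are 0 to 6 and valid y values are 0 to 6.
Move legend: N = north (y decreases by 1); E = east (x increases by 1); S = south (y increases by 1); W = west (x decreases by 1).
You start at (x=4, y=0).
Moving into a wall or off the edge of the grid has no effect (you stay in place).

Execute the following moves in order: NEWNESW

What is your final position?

Answer: Final position: (x=4, y=0)

Derivation:
Start: (x=4, y=0)
  N (north): blocked, stay at (x=4, y=0)
  E (east): (x=4, y=0) -> (x=5, y=0)
  W (west): (x=5, y=0) -> (x=4, y=0)
  N (north): blocked, stay at (x=4, y=0)
  E (east): (x=4, y=0) -> (x=5, y=0)
  S (south): blocked, stay at (x=5, y=0)
  W (west): (x=5, y=0) -> (x=4, y=0)
Final: (x=4, y=0)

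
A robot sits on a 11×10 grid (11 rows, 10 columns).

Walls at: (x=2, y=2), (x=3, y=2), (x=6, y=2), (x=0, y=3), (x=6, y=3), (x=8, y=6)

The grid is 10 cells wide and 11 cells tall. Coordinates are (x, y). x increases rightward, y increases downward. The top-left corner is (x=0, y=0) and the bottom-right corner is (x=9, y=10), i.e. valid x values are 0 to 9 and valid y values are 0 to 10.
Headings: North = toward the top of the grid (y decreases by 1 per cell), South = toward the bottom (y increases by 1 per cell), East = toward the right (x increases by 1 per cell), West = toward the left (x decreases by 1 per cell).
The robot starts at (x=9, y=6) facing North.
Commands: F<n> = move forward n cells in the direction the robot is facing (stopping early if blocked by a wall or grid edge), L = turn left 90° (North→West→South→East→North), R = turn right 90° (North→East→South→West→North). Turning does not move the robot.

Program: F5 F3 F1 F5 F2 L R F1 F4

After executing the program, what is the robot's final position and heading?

Answer: Final position: (x=9, y=0), facing North

Derivation:
Start: (x=9, y=6), facing North
  F5: move forward 5, now at (x=9, y=1)
  F3: move forward 1/3 (blocked), now at (x=9, y=0)
  F1: move forward 0/1 (blocked), now at (x=9, y=0)
  F5: move forward 0/5 (blocked), now at (x=9, y=0)
  F2: move forward 0/2 (blocked), now at (x=9, y=0)
  L: turn left, now facing West
  R: turn right, now facing North
  F1: move forward 0/1 (blocked), now at (x=9, y=0)
  F4: move forward 0/4 (blocked), now at (x=9, y=0)
Final: (x=9, y=0), facing North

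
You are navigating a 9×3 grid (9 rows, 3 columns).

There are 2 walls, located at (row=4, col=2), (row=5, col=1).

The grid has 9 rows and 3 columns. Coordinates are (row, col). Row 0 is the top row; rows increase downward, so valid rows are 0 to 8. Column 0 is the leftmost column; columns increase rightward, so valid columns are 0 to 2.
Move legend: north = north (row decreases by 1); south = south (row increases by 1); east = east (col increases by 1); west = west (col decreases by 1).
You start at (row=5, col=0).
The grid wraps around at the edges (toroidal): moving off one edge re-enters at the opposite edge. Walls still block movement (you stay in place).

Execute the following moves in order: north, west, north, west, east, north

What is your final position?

Start: (row=5, col=0)
  north (north): (row=5, col=0) -> (row=4, col=0)
  west (west): blocked, stay at (row=4, col=0)
  north (north): (row=4, col=0) -> (row=3, col=0)
  west (west): (row=3, col=0) -> (row=3, col=2)
  east (east): (row=3, col=2) -> (row=3, col=0)
  north (north): (row=3, col=0) -> (row=2, col=0)
Final: (row=2, col=0)

Answer: Final position: (row=2, col=0)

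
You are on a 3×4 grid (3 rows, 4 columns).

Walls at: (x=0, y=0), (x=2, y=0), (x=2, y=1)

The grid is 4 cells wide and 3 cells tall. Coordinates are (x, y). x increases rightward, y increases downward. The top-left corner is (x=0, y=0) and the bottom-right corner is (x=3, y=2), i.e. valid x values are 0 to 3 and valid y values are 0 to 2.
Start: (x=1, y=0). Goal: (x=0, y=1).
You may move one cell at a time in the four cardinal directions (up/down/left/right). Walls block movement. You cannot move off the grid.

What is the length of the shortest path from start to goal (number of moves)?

BFS from (x=1, y=0) until reaching (x=0, y=1):
  Distance 0: (x=1, y=0)
  Distance 1: (x=1, y=1)
  Distance 2: (x=0, y=1), (x=1, y=2)  <- goal reached here
One shortest path (2 moves): (x=1, y=0) -> (x=1, y=1) -> (x=0, y=1)

Answer: Shortest path length: 2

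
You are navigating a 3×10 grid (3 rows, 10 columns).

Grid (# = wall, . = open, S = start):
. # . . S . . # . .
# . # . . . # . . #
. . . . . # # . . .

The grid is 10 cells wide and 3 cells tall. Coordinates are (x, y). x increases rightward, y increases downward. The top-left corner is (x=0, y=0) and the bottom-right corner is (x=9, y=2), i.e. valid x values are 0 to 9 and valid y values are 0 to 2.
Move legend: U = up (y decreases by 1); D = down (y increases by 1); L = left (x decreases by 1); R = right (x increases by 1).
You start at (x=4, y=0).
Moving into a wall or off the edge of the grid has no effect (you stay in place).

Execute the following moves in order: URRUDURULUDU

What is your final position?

Answer: Final position: (x=5, y=0)

Derivation:
Start: (x=4, y=0)
  U (up): blocked, stay at (x=4, y=0)
  R (right): (x=4, y=0) -> (x=5, y=0)
  R (right): (x=5, y=0) -> (x=6, y=0)
  U (up): blocked, stay at (x=6, y=0)
  D (down): blocked, stay at (x=6, y=0)
  U (up): blocked, stay at (x=6, y=0)
  R (right): blocked, stay at (x=6, y=0)
  U (up): blocked, stay at (x=6, y=0)
  L (left): (x=6, y=0) -> (x=5, y=0)
  U (up): blocked, stay at (x=5, y=0)
  D (down): (x=5, y=0) -> (x=5, y=1)
  U (up): (x=5, y=1) -> (x=5, y=0)
Final: (x=5, y=0)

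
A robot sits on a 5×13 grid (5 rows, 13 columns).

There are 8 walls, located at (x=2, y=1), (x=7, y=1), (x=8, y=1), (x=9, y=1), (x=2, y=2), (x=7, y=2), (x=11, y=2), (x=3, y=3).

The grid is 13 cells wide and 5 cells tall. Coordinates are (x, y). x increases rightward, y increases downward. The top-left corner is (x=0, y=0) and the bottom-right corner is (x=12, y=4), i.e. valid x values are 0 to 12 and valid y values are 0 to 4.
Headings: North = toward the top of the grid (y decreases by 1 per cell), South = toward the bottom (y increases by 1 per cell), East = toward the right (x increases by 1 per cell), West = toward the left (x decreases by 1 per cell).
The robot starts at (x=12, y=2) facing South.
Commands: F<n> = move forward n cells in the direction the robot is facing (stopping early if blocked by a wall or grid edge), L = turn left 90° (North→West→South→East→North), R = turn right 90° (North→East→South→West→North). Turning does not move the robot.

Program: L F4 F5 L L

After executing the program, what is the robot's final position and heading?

Start: (x=12, y=2), facing South
  L: turn left, now facing East
  F4: move forward 0/4 (blocked), now at (x=12, y=2)
  F5: move forward 0/5 (blocked), now at (x=12, y=2)
  L: turn left, now facing North
  L: turn left, now facing West
Final: (x=12, y=2), facing West

Answer: Final position: (x=12, y=2), facing West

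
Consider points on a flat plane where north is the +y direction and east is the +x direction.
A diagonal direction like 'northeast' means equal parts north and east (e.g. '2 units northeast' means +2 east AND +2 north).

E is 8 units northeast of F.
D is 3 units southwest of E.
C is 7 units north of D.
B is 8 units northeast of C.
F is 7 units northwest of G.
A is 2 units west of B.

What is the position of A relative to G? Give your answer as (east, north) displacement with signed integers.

Answer: A is at (east=4, north=27) relative to G.

Derivation:
Place G at the origin (east=0, north=0).
  F is 7 units northwest of G: delta (east=-7, north=+7); F at (east=-7, north=7).
  E is 8 units northeast of F: delta (east=+8, north=+8); E at (east=1, north=15).
  D is 3 units southwest of E: delta (east=-3, north=-3); D at (east=-2, north=12).
  C is 7 units north of D: delta (east=+0, north=+7); C at (east=-2, north=19).
  B is 8 units northeast of C: delta (east=+8, north=+8); B at (east=6, north=27).
  A is 2 units west of B: delta (east=-2, north=+0); A at (east=4, north=27).
Therefore A relative to G: (east=4, north=27).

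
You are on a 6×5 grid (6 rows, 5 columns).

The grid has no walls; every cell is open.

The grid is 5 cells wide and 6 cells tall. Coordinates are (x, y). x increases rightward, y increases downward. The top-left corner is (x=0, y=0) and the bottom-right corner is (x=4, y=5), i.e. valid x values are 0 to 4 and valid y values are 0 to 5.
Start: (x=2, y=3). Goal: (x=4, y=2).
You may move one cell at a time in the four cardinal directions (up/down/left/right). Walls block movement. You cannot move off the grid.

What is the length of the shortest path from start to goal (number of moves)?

BFS from (x=2, y=3) until reaching (x=4, y=2):
  Distance 0: (x=2, y=3)
  Distance 1: (x=2, y=2), (x=1, y=3), (x=3, y=3), (x=2, y=4)
  Distance 2: (x=2, y=1), (x=1, y=2), (x=3, y=2), (x=0, y=3), (x=4, y=3), (x=1, y=4), (x=3, y=4), (x=2, y=5)
  Distance 3: (x=2, y=0), (x=1, y=1), (x=3, y=1), (x=0, y=2), (x=4, y=2), (x=0, y=4), (x=4, y=4), (x=1, y=5), (x=3, y=5)  <- goal reached here
One shortest path (3 moves): (x=2, y=3) -> (x=3, y=3) -> (x=4, y=3) -> (x=4, y=2)

Answer: Shortest path length: 3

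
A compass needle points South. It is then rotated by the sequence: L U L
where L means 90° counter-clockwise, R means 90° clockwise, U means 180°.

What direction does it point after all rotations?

Answer: Final heading: South

Derivation:
Start: South
  L (left (90° counter-clockwise)) -> East
  U (U-turn (180°)) -> West
  L (left (90° counter-clockwise)) -> South
Final: South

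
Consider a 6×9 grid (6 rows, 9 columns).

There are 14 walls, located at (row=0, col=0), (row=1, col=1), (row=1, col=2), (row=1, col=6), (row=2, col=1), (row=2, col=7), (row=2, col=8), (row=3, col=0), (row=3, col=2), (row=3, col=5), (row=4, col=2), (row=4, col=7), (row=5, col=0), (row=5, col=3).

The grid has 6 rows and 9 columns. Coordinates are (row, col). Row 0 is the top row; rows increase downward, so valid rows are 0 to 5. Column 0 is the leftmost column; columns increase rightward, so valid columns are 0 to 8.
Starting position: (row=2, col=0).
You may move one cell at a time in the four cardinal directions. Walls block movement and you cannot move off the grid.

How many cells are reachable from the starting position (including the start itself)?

Answer: Reachable cells: 2

Derivation:
BFS flood-fill from (row=2, col=0):
  Distance 0: (row=2, col=0)
  Distance 1: (row=1, col=0)
Total reachable: 2 (grid has 40 open cells total)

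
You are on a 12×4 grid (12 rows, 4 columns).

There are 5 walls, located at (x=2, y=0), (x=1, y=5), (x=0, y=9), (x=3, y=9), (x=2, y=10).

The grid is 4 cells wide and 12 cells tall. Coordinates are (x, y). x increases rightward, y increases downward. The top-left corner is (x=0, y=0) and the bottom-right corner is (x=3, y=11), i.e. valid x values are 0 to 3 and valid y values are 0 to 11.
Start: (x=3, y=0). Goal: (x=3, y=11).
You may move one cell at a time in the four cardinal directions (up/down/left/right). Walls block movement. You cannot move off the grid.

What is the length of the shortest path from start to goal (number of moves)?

Answer: Shortest path length: 15

Derivation:
BFS from (x=3, y=0) until reaching (x=3, y=11):
  Distance 0: (x=3, y=0)
  Distance 1: (x=3, y=1)
  Distance 2: (x=2, y=1), (x=3, y=2)
  Distance 3: (x=1, y=1), (x=2, y=2), (x=3, y=3)
  Distance 4: (x=1, y=0), (x=0, y=1), (x=1, y=2), (x=2, y=3), (x=3, y=4)
  Distance 5: (x=0, y=0), (x=0, y=2), (x=1, y=3), (x=2, y=4), (x=3, y=5)
  Distance 6: (x=0, y=3), (x=1, y=4), (x=2, y=5), (x=3, y=6)
  Distance 7: (x=0, y=4), (x=2, y=6), (x=3, y=7)
  Distance 8: (x=0, y=5), (x=1, y=6), (x=2, y=7), (x=3, y=8)
  Distance 9: (x=0, y=6), (x=1, y=7), (x=2, y=8)
  Distance 10: (x=0, y=7), (x=1, y=8), (x=2, y=9)
  Distance 11: (x=0, y=8), (x=1, y=9)
  Distance 12: (x=1, y=10)
  Distance 13: (x=0, y=10), (x=1, y=11)
  Distance 14: (x=0, y=11), (x=2, y=11)
  Distance 15: (x=3, y=11)  <- goal reached here
One shortest path (15 moves): (x=3, y=0) -> (x=3, y=1) -> (x=2, y=1) -> (x=2, y=2) -> (x=2, y=3) -> (x=2, y=4) -> (x=2, y=5) -> (x=2, y=6) -> (x=1, y=6) -> (x=1, y=7) -> (x=1, y=8) -> (x=1, y=9) -> (x=1, y=10) -> (x=1, y=11) -> (x=2, y=11) -> (x=3, y=11)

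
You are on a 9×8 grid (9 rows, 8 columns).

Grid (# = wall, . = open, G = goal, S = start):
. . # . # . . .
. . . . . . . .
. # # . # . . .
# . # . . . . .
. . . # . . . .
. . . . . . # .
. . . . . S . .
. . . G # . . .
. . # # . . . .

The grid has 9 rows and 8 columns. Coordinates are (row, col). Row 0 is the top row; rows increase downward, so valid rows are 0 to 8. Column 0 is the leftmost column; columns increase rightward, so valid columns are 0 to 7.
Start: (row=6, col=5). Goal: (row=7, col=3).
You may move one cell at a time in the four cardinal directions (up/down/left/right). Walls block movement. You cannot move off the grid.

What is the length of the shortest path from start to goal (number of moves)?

Answer: Shortest path length: 3

Derivation:
BFS from (row=6, col=5) until reaching (row=7, col=3):
  Distance 0: (row=6, col=5)
  Distance 1: (row=5, col=5), (row=6, col=4), (row=6, col=6), (row=7, col=5)
  Distance 2: (row=4, col=5), (row=5, col=4), (row=6, col=3), (row=6, col=7), (row=7, col=6), (row=8, col=5)
  Distance 3: (row=3, col=5), (row=4, col=4), (row=4, col=6), (row=5, col=3), (row=5, col=7), (row=6, col=2), (row=7, col=3), (row=7, col=7), (row=8, col=4), (row=8, col=6)  <- goal reached here
One shortest path (3 moves): (row=6, col=5) -> (row=6, col=4) -> (row=6, col=3) -> (row=7, col=3)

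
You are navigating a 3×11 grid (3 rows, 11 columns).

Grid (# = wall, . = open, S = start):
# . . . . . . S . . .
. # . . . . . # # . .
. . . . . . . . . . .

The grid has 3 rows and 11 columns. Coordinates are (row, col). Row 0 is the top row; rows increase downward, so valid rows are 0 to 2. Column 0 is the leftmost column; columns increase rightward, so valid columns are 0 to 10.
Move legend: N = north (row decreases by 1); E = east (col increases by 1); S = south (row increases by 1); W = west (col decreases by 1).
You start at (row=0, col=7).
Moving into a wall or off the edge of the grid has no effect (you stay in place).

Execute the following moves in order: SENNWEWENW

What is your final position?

Answer: Final position: (row=0, col=7)

Derivation:
Start: (row=0, col=7)
  S (south): blocked, stay at (row=0, col=7)
  E (east): (row=0, col=7) -> (row=0, col=8)
  N (north): blocked, stay at (row=0, col=8)
  N (north): blocked, stay at (row=0, col=8)
  W (west): (row=0, col=8) -> (row=0, col=7)
  E (east): (row=0, col=7) -> (row=0, col=8)
  W (west): (row=0, col=8) -> (row=0, col=7)
  E (east): (row=0, col=7) -> (row=0, col=8)
  N (north): blocked, stay at (row=0, col=8)
  W (west): (row=0, col=8) -> (row=0, col=7)
Final: (row=0, col=7)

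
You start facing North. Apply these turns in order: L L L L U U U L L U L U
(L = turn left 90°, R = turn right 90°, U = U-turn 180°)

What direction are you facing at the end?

Start: North
  L (left (90° counter-clockwise)) -> West
  L (left (90° counter-clockwise)) -> South
  L (left (90° counter-clockwise)) -> East
  L (left (90° counter-clockwise)) -> North
  U (U-turn (180°)) -> South
  U (U-turn (180°)) -> North
  U (U-turn (180°)) -> South
  L (left (90° counter-clockwise)) -> East
  L (left (90° counter-clockwise)) -> North
  U (U-turn (180°)) -> South
  L (left (90° counter-clockwise)) -> East
  U (U-turn (180°)) -> West
Final: West

Answer: Final heading: West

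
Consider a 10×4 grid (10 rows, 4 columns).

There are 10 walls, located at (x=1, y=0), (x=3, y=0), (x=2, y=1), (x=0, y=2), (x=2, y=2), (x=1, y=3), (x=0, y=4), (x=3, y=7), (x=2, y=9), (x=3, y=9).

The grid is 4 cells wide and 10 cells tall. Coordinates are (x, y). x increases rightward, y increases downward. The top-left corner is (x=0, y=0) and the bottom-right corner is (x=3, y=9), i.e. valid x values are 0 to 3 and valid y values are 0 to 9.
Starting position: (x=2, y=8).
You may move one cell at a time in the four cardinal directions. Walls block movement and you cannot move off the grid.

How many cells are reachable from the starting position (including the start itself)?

Answer: Reachable cells: 24

Derivation:
BFS flood-fill from (x=2, y=8):
  Distance 0: (x=2, y=8)
  Distance 1: (x=2, y=7), (x=1, y=8), (x=3, y=8)
  Distance 2: (x=2, y=6), (x=1, y=7), (x=0, y=8), (x=1, y=9)
  Distance 3: (x=2, y=5), (x=1, y=6), (x=3, y=6), (x=0, y=7), (x=0, y=9)
  Distance 4: (x=2, y=4), (x=1, y=5), (x=3, y=5), (x=0, y=6)
  Distance 5: (x=2, y=3), (x=1, y=4), (x=3, y=4), (x=0, y=5)
  Distance 6: (x=3, y=3)
  Distance 7: (x=3, y=2)
  Distance 8: (x=3, y=1)
Total reachable: 24 (grid has 30 open cells total)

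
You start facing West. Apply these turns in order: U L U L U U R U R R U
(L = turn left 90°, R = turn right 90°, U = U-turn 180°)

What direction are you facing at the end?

Answer: Final heading: North

Derivation:
Start: West
  U (U-turn (180°)) -> East
  L (left (90° counter-clockwise)) -> North
  U (U-turn (180°)) -> South
  L (left (90° counter-clockwise)) -> East
  U (U-turn (180°)) -> West
  U (U-turn (180°)) -> East
  R (right (90° clockwise)) -> South
  U (U-turn (180°)) -> North
  R (right (90° clockwise)) -> East
  R (right (90° clockwise)) -> South
  U (U-turn (180°)) -> North
Final: North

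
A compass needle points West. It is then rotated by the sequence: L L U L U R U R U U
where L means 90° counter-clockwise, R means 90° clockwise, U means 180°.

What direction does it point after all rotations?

Start: West
  L (left (90° counter-clockwise)) -> South
  L (left (90° counter-clockwise)) -> East
  U (U-turn (180°)) -> West
  L (left (90° counter-clockwise)) -> South
  U (U-turn (180°)) -> North
  R (right (90° clockwise)) -> East
  U (U-turn (180°)) -> West
  R (right (90° clockwise)) -> North
  U (U-turn (180°)) -> South
  U (U-turn (180°)) -> North
Final: North

Answer: Final heading: North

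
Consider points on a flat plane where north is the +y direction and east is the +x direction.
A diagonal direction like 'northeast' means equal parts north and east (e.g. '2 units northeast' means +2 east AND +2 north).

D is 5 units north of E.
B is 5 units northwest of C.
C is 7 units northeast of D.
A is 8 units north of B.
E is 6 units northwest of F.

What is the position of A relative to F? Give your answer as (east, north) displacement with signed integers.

Answer: A is at (east=-4, north=31) relative to F.

Derivation:
Place F at the origin (east=0, north=0).
  E is 6 units northwest of F: delta (east=-6, north=+6); E at (east=-6, north=6).
  D is 5 units north of E: delta (east=+0, north=+5); D at (east=-6, north=11).
  C is 7 units northeast of D: delta (east=+7, north=+7); C at (east=1, north=18).
  B is 5 units northwest of C: delta (east=-5, north=+5); B at (east=-4, north=23).
  A is 8 units north of B: delta (east=+0, north=+8); A at (east=-4, north=31).
Therefore A relative to F: (east=-4, north=31).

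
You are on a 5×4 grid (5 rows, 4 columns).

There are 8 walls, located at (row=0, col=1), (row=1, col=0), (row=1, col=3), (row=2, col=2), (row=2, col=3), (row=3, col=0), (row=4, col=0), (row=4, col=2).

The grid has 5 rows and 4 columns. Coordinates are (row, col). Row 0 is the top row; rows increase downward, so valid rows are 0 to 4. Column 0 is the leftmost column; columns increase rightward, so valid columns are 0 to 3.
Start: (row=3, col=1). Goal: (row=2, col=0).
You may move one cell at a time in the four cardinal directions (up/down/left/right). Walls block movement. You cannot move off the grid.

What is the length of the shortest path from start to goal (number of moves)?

BFS from (row=3, col=1) until reaching (row=2, col=0):
  Distance 0: (row=3, col=1)
  Distance 1: (row=2, col=1), (row=3, col=2), (row=4, col=1)
  Distance 2: (row=1, col=1), (row=2, col=0), (row=3, col=3)  <- goal reached here
One shortest path (2 moves): (row=3, col=1) -> (row=2, col=1) -> (row=2, col=0)

Answer: Shortest path length: 2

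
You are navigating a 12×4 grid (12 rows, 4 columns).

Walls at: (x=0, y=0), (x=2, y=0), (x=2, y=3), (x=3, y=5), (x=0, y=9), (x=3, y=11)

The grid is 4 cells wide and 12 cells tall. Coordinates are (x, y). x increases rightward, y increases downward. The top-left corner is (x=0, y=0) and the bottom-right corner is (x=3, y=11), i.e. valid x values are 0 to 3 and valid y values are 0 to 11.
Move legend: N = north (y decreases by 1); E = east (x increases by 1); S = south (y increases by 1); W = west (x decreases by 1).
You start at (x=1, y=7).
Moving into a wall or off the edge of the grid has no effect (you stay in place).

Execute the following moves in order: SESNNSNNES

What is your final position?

Start: (x=1, y=7)
  S (south): (x=1, y=7) -> (x=1, y=8)
  E (east): (x=1, y=8) -> (x=2, y=8)
  S (south): (x=2, y=8) -> (x=2, y=9)
  N (north): (x=2, y=9) -> (x=2, y=8)
  N (north): (x=2, y=8) -> (x=2, y=7)
  S (south): (x=2, y=7) -> (x=2, y=8)
  N (north): (x=2, y=8) -> (x=2, y=7)
  N (north): (x=2, y=7) -> (x=2, y=6)
  E (east): (x=2, y=6) -> (x=3, y=6)
  S (south): (x=3, y=6) -> (x=3, y=7)
Final: (x=3, y=7)

Answer: Final position: (x=3, y=7)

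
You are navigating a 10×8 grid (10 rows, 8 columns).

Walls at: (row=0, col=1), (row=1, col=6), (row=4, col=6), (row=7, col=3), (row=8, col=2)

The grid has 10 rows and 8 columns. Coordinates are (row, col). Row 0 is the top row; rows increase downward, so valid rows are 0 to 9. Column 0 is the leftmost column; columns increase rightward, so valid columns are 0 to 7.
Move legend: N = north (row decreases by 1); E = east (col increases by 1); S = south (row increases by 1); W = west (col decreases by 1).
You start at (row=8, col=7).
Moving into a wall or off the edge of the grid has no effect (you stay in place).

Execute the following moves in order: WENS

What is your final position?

Answer: Final position: (row=8, col=7)

Derivation:
Start: (row=8, col=7)
  W (west): (row=8, col=7) -> (row=8, col=6)
  E (east): (row=8, col=6) -> (row=8, col=7)
  N (north): (row=8, col=7) -> (row=7, col=7)
  S (south): (row=7, col=7) -> (row=8, col=7)
Final: (row=8, col=7)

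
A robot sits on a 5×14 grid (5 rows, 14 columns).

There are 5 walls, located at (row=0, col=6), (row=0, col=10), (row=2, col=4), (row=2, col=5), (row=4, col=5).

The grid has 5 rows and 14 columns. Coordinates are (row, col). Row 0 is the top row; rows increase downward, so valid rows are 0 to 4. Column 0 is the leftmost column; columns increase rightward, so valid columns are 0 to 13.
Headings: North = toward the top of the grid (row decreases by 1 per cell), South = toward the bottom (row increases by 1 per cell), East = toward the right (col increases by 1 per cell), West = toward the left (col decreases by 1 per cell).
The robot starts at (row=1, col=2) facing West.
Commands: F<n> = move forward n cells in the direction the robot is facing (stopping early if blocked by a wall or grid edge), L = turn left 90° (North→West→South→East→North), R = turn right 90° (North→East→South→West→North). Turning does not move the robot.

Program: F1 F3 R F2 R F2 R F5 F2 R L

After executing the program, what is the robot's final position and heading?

Start: (row=1, col=2), facing West
  F1: move forward 1, now at (row=1, col=1)
  F3: move forward 1/3 (blocked), now at (row=1, col=0)
  R: turn right, now facing North
  F2: move forward 1/2 (blocked), now at (row=0, col=0)
  R: turn right, now facing East
  F2: move forward 2, now at (row=0, col=2)
  R: turn right, now facing South
  F5: move forward 4/5 (blocked), now at (row=4, col=2)
  F2: move forward 0/2 (blocked), now at (row=4, col=2)
  R: turn right, now facing West
  L: turn left, now facing South
Final: (row=4, col=2), facing South

Answer: Final position: (row=4, col=2), facing South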